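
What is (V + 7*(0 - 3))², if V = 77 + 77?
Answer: 17689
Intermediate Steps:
V = 154
(V + 7*(0 - 3))² = (154 + 7*(0 - 3))² = (154 + 7*(-3))² = (154 - 21)² = 133² = 17689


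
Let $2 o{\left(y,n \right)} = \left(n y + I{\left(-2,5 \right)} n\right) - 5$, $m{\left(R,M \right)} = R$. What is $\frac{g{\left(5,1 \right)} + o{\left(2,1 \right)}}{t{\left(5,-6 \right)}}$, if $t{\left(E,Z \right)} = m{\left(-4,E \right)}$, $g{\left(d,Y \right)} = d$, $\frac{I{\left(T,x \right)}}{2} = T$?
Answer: $- \frac{3}{8} \approx -0.375$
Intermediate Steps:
$I{\left(T,x \right)} = 2 T$
$t{\left(E,Z \right)} = -4$
$o{\left(y,n \right)} = - \frac{5}{2} - 2 n + \frac{n y}{2}$ ($o{\left(y,n \right)} = \frac{\left(n y + 2 \left(-2\right) n\right) - 5}{2} = \frac{\left(n y - 4 n\right) - 5}{2} = \frac{\left(- 4 n + n y\right) - 5}{2} = \frac{-5 - 4 n + n y}{2} = - \frac{5}{2} - 2 n + \frac{n y}{2}$)
$\frac{g{\left(5,1 \right)} + o{\left(2,1 \right)}}{t{\left(5,-6 \right)}} = \frac{5 - \left(\frac{9}{2} - 1\right)}{-4} = - \frac{5 - \frac{7}{2}}{4} = \left(- \frac{1}{4}\right) \frac{3}{2} = - \frac{3}{8}$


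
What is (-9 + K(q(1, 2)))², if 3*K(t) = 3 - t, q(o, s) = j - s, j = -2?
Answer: 400/9 ≈ 44.444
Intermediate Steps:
q(o, s) = -2 - s
K(t) = 1 - t/3 (K(t) = (3 - t)/3 = 1 - t/3)
(-9 + K(q(1, 2)))² = (-9 + (1 - (-2 - 1*2)/3))² = (-9 + (1 - (-2 - 2)/3))² = (-9 + (1 - ⅓*(-4)))² = (-9 + (1 + 4/3))² = (-9 + 7/3)² = (-20/3)² = 400/9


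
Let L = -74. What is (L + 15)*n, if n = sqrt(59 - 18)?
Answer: -59*sqrt(41) ≈ -377.78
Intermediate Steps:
n = sqrt(41) ≈ 6.4031
(L + 15)*n = (-74 + 15)*sqrt(41) = -59*sqrt(41)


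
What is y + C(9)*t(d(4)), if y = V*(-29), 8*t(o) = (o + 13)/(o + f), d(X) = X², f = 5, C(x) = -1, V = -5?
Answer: 24331/168 ≈ 144.83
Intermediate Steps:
t(o) = (13 + o)/(8*(5 + o)) (t(o) = ((o + 13)/(o + 5))/8 = ((13 + o)/(5 + o))/8 = (13 + o)/(8*(5 + o)))
y = 145 (y = -5*(-29) = 145)
y + C(9)*t(d(4)) = 145 - (13 + 4²)/(8*(5 + 4²)) = 145 - (13 + 16)/(8*(5 + 16)) = 145 - 29/(8*21) = 145 - 1*29/168 = 145 - 29/168 = 24331/168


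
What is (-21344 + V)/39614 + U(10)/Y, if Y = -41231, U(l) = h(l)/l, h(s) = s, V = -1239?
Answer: -931159287/1633324834 ≈ -0.57010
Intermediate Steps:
U(l) = 1 (U(l) = l/l = 1)
(-21344 + V)/39614 + U(10)/Y = (-21344 - 1239)/39614 + 1/(-41231) = -22583*1/39614 + 1*(-1/41231) = -22583/39614 - 1/41231 = -931159287/1633324834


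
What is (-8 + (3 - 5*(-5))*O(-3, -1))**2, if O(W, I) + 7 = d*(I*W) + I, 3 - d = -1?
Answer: 10816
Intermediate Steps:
d = 4 (d = 3 - 1*(-1) = 3 + 1 = 4)
O(W, I) = -7 + I + 4*I*W (O(W, I) = -7 + (4*(I*W) + I) = -7 + (4*I*W + I) = -7 + (I + 4*I*W) = -7 + I + 4*I*W)
(-8 + (3 - 5*(-5))*O(-3, -1))**2 = (-8 + (3 - 5*(-5))*(-7 - 1 + 4*(-1)*(-3)))**2 = (-8 + (3 + 25)*(-7 - 1 + 12))**2 = (-8 + 28*4)**2 = (-8 + 112)**2 = 104**2 = 10816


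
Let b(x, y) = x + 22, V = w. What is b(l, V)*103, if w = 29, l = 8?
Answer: 3090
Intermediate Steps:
V = 29
b(x, y) = 22 + x
b(l, V)*103 = (22 + 8)*103 = 30*103 = 3090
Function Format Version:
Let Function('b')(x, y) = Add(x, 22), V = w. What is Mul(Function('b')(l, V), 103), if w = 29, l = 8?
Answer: 3090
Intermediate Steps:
V = 29
Function('b')(x, y) = Add(22, x)
Mul(Function('b')(l, V), 103) = Mul(Add(22, 8), 103) = Mul(30, 103) = 3090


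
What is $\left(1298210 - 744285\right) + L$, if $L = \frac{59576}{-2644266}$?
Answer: $\frac{732362492237}{1322133} \approx 5.5393 \cdot 10^{5}$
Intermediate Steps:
$L = - \frac{29788}{1322133}$ ($L = 59576 \left(- \frac{1}{2644266}\right) = - \frac{29788}{1322133} \approx -0.02253$)
$\left(1298210 - 744285\right) + L = \left(1298210 - 744285\right) - \frac{29788}{1322133} = 553925 - \frac{29788}{1322133} = \frac{732362492237}{1322133}$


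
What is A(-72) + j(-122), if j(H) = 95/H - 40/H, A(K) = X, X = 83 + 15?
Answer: 11901/122 ≈ 97.549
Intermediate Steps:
X = 98
A(K) = 98
j(H) = 55/H
A(-72) + j(-122) = 98 + 55/(-122) = 98 + 55*(-1/122) = 98 - 55/122 = 11901/122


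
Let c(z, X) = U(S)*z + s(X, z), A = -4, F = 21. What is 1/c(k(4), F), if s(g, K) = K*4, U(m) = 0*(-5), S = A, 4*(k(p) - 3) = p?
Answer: 1/16 ≈ 0.062500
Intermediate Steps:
k(p) = 3 + p/4
S = -4
U(m) = 0
s(g, K) = 4*K
c(z, X) = 4*z (c(z, X) = 0*z + 4*z = 0 + 4*z = 4*z)
1/c(k(4), F) = 1/(4*(3 + (¼)*4)) = 1/(4*(3 + 1)) = 1/(4*4) = 1/16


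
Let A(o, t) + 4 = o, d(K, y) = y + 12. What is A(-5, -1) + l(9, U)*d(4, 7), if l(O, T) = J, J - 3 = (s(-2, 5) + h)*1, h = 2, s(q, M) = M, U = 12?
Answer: 181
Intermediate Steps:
d(K, y) = 12 + y
A(o, t) = -4 + o
J = 10 (J = 3 + (5 + 2)*1 = 3 + 7*1 = 3 + 7 = 10)
l(O, T) = 10
A(-5, -1) + l(9, U)*d(4, 7) = (-4 - 5) + 10*(12 + 7) = -9 + 10*19 = -9 + 190 = 181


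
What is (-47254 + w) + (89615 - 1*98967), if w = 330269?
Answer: 273663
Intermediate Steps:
(-47254 + w) + (89615 - 1*98967) = (-47254 + 330269) + (89615 - 1*98967) = 283015 + (89615 - 98967) = 283015 - 9352 = 273663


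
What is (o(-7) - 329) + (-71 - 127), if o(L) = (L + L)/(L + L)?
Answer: -526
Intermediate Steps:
o(L) = 1 (o(L) = (2*L)/((2*L)) = (2*L)*(1/(2*L)) = 1)
(o(-7) - 329) + (-71 - 127) = (1 - 329) + (-71 - 127) = -328 - 198 = -526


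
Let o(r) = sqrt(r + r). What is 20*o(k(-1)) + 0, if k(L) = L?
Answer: 20*I*sqrt(2) ≈ 28.284*I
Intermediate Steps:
o(r) = sqrt(2)*sqrt(r) (o(r) = sqrt(2*r) = sqrt(2)*sqrt(r))
20*o(k(-1)) + 0 = 20*(sqrt(2)*sqrt(-1)) + 0 = 20*(sqrt(2)*I) + 0 = 20*(I*sqrt(2)) + 0 = 20*I*sqrt(2) + 0 = 20*I*sqrt(2)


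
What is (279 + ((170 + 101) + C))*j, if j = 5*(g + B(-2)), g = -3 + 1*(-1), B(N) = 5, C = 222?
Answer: 3860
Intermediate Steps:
g = -4 (g = -3 - 1 = -4)
j = 5 (j = 5*(-4 + 5) = 5*1 = 5)
(279 + ((170 + 101) + C))*j = (279 + ((170 + 101) + 222))*5 = (279 + (271 + 222))*5 = (279 + 493)*5 = 772*5 = 3860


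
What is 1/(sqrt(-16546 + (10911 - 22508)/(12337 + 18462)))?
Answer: -I*sqrt(1743948377661)/169870617 ≈ -0.0077741*I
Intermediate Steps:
1/(sqrt(-16546 + (10911 - 22508)/(12337 + 18462))) = 1/(sqrt(-16546 - 11597/30799)) = 1/(sqrt(-509611851/30799)) = 1/(3*I*sqrt(1743948377661)/30799) = -I*sqrt(1743948377661)/169870617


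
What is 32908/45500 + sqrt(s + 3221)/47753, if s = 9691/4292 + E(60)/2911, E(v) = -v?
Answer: 8227/11375 + sqrt(125787106668172399)/298313277518 ≈ 0.72444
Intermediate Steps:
s = 27952981/12494012 (s = 9691/4292 - 1*60/2911 = 9691*(1/4292) - 60*1/2911 = 9691/4292 - 60/2911 = 27952981/12494012 ≈ 2.2373)
32908/45500 + sqrt(s + 3221)/47753 = 32908/45500 + sqrt(27952981/12494012 + 3221)/47753 = 32908*(1/45500) + sqrt(40271165633/12494012)*(1/47753) = 8227/11375 + (sqrt(125787106668172399)/6247006)*(1/47753) = 8227/11375 + sqrt(125787106668172399)/298313277518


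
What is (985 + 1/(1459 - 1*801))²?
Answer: 420073793161/432964 ≈ 9.7023e+5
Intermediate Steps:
(985 + 1/(1459 - 1*801))² = (985 + 1/(1459 - 801))² = (985 + 1/658)² = (648131/658)² = 420073793161/432964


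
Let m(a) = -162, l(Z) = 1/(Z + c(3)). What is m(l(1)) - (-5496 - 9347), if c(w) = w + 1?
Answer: 14681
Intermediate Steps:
c(w) = 1 + w
l(Z) = 1/(4 + Z) (l(Z) = 1/(Z + (1 + 3)) = 1/(Z + 4) = 1/(4 + Z))
m(l(1)) - (-5496 - 9347) = -162 - (-5496 - 9347) = -162 - 1*(-14843) = -162 + 14843 = 14681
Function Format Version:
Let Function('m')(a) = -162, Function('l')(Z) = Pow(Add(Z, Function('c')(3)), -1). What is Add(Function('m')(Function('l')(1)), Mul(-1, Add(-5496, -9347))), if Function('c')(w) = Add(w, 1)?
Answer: 14681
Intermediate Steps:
Function('c')(w) = Add(1, w)
Function('l')(Z) = Pow(Add(4, Z), -1) (Function('l')(Z) = Pow(Add(Z, Add(1, 3)), -1) = Pow(Add(Z, 4), -1) = Pow(Add(4, Z), -1))
Add(Function('m')(Function('l')(1)), Mul(-1, Add(-5496, -9347))) = Add(-162, Mul(-1, Add(-5496, -9347))) = Add(-162, Mul(-1, -14843)) = Add(-162, 14843) = 14681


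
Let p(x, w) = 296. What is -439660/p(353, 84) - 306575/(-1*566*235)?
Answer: -729855380/492137 ≈ -1483.0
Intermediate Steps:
-439660/p(353, 84) - 306575/(-1*566*235) = -439660/296 - 306575/(-1*566*235) = -439660*1/296 - 306575/((-566*235)) = -109915/74 - 306575/(-133010) = -109915/74 - 306575*(-1/133010) = -109915/74 + 61315/26602 = -729855380/492137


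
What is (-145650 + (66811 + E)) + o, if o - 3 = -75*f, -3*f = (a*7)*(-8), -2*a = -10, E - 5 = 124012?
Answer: 38181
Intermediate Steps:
E = 124017 (E = 5 + 124012 = 124017)
a = 5 (a = -1/2*(-10) = 5)
f = 280/3 (f = -5*7*(-8)/3 = -35*(-8)/3 = -1/3*(-280) = 280/3 ≈ 93.333)
o = -6997 (o = 3 - 75*280/3 = 3 - 7000 = -6997)
(-145650 + (66811 + E)) + o = (-145650 + (66811 + 124017)) - 6997 = (-145650 + 190828) - 6997 = 45178 - 6997 = 38181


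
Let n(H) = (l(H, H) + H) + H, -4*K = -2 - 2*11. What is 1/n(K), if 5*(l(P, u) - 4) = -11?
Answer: 5/69 ≈ 0.072464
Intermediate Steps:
l(P, u) = 9/5 (l(P, u) = 4 + (⅕)*(-11) = 4 - 11/5 = 9/5)
K = 6 (K = -(-2 - 2*11)/4 = -(-2 - 22)/4 = -¼*(-24) = 6)
n(H) = 9/5 + 2*H (n(H) = (9/5 + H) + H = 9/5 + 2*H)
1/n(K) = 1/(9/5 + 2*6) = 1/(9/5 + 12) = 1/(69/5) = 5/69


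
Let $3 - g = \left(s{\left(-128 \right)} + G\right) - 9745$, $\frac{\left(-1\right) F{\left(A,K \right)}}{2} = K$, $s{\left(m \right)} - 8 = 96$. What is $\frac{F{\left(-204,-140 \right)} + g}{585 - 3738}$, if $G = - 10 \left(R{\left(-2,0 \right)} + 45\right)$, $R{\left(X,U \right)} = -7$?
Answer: $- \frac{10304}{3153} \approx -3.268$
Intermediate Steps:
$s{\left(m \right)} = 104$ ($s{\left(m \right)} = 8 + 96 = 104$)
$G = -380$ ($G = - 10 \left(-7 + 45\right) = \left(-10\right) 38 = -380$)
$F{\left(A,K \right)} = - 2 K$
$g = 10024$ ($g = 3 - \left(\left(104 - 380\right) - 9745\right) = 3 - \left(-276 - 9745\right) = 3 - -10021 = 3 + 10021 = 10024$)
$\frac{F{\left(-204,-140 \right)} + g}{585 - 3738} = \frac{\left(-2\right) \left(-140\right) + 10024}{585 - 3738} = \frac{280 + 10024}{-3153} = 10304 \left(- \frac{1}{3153}\right) = - \frac{10304}{3153}$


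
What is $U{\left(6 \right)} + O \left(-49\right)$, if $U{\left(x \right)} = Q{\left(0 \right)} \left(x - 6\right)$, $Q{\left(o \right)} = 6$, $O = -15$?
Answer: $735$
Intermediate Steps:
$U{\left(x \right)} = -36 + 6 x$ ($U{\left(x \right)} = 6 \left(x - 6\right) = 6 \left(-6 + x\right) = -36 + 6 x$)
$U{\left(6 \right)} + O \left(-49\right) = \left(-36 + 6 \cdot 6\right) - -735 = \left(-36 + 36\right) + 735 = 0 + 735 = 735$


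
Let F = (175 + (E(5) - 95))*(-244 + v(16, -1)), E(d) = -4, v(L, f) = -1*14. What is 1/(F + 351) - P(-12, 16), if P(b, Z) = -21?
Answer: 404396/19257 ≈ 21.000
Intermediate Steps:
v(L, f) = -14
F = -19608 (F = (175 + (-4 - 95))*(-244 - 14) = (175 - 99)*(-258) = 76*(-258) = -19608)
1/(F + 351) - P(-12, 16) = 1/(-19608 + 351) - 1*(-21) = 1/(-19257) + 21 = -1/19257 + 21 = 404396/19257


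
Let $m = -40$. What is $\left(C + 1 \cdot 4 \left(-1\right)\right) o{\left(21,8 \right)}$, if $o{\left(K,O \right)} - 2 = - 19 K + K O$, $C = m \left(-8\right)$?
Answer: $-72364$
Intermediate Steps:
$C = 320$ ($C = \left(-40\right) \left(-8\right) = 320$)
$o{\left(K,O \right)} = 2 - 19 K + K O$ ($o{\left(K,O \right)} = 2 + \left(- 19 K + K O\right) = 2 - 19 K + K O$)
$\left(C + 1 \cdot 4 \left(-1\right)\right) o{\left(21,8 \right)} = \left(320 + 1 \cdot 4 \left(-1\right)\right) \left(2 - 399 + 21 \cdot 8\right) = \left(320 + 4 \left(-1\right)\right) \left(2 - 399 + 168\right) = \left(320 - 4\right) \left(-229\right) = 316 \left(-229\right) = -72364$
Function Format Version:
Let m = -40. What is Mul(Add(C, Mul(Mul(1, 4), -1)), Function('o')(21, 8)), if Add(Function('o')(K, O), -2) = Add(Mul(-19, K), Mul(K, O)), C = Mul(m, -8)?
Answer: -72364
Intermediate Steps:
C = 320 (C = Mul(-40, -8) = 320)
Function('o')(K, O) = Add(2, Mul(-19, K), Mul(K, O)) (Function('o')(K, O) = Add(2, Add(Mul(-19, K), Mul(K, O))) = Add(2, Mul(-19, K), Mul(K, O)))
Mul(Add(C, Mul(Mul(1, 4), -1)), Function('o')(21, 8)) = Mul(Add(320, Mul(Mul(1, 4), -1)), Add(2, Mul(-19, 21), Mul(21, 8))) = Mul(Add(320, Mul(4, -1)), Add(2, -399, 168)) = Mul(Add(320, -4), -229) = Mul(316, -229) = -72364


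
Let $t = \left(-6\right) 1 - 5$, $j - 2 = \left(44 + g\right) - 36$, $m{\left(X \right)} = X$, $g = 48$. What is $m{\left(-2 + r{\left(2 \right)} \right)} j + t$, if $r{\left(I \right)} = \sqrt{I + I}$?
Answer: $-11$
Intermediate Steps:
$r{\left(I \right)} = \sqrt{2} \sqrt{I}$ ($r{\left(I \right)} = \sqrt{2 I} = \sqrt{2} \sqrt{I}$)
$j = 58$ ($j = 2 + \left(\left(44 + 48\right) - 36\right) = 2 + \left(92 - 36\right) = 2 + 56 = 58$)
$t = -11$ ($t = -6 - 5 = -11$)
$m{\left(-2 + r{\left(2 \right)} \right)} j + t = \left(-2 + \sqrt{2} \sqrt{2}\right) 58 - 11 = \left(-2 + 2\right) 58 - 11 = 0 \cdot 58 - 11 = 0 - 11 = -11$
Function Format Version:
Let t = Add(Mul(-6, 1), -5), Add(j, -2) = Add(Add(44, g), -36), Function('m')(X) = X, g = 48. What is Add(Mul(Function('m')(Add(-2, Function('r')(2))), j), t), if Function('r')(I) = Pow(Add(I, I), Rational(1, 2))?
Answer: -11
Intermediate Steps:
Function('r')(I) = Mul(Pow(2, Rational(1, 2)), Pow(I, Rational(1, 2))) (Function('r')(I) = Pow(Mul(2, I), Rational(1, 2)) = Mul(Pow(2, Rational(1, 2)), Pow(I, Rational(1, 2))))
j = 58 (j = Add(2, Add(Add(44, 48), -36)) = Add(2, Add(92, -36)) = Add(2, 56) = 58)
t = -11 (t = Add(-6, -5) = -11)
Add(Mul(Function('m')(Add(-2, Function('r')(2))), j), t) = Add(Mul(Add(-2, Mul(Pow(2, Rational(1, 2)), Pow(2, Rational(1, 2)))), 58), -11) = Add(Mul(Add(-2, 2), 58), -11) = Add(Mul(0, 58), -11) = Add(0, -11) = -11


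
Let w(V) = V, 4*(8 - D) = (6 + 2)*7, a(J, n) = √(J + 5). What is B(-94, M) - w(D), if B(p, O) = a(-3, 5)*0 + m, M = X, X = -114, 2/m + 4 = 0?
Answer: 11/2 ≈ 5.5000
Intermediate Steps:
m = -½ (m = 2/(-4 + 0) = 2/(-4) = 2*(-¼) = -½ ≈ -0.50000)
M = -114
a(J, n) = √(5 + J)
D = -6 (D = 8 - (6 + 2)*7/4 = 8 - 2*7 = 8 - ¼*56 = 8 - 14 = -6)
B(p, O) = -½ (B(p, O) = √(5 - 3)*0 - ½ = √2*0 - ½ = 0 - ½ = -½)
B(-94, M) - w(D) = -½ - 1*(-6) = -½ + 6 = 11/2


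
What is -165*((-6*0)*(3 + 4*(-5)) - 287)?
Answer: 47355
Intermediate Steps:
-165*((-6*0)*(3 + 4*(-5)) - 287) = -165*(0*(3 - 20) - 287) = -165*(0*(-17) - 287) = -165*(0 - 287) = -165*(-287) = 47355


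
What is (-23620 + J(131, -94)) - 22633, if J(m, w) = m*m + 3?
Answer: -29089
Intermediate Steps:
J(m, w) = 3 + m**2 (J(m, w) = m**2 + 3 = 3 + m**2)
(-23620 + J(131, -94)) - 22633 = (-23620 + (3 + 131**2)) - 22633 = (-23620 + (3 + 17161)) - 22633 = (-23620 + 17164) - 22633 = -6456 - 22633 = -29089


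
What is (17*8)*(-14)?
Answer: -1904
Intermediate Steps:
(17*8)*(-14) = 136*(-14) = -1904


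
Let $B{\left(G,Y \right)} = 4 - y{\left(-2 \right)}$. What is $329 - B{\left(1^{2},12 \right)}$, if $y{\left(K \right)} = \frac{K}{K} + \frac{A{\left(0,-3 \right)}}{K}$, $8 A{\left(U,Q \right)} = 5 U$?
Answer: $326$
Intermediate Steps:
$A{\left(U,Q \right)} = \frac{5 U}{8}$
$y{\left(K \right)} = 1$ ($y{\left(K \right)} = \frac{K}{K} + \frac{\frac{5}{8} \cdot 0}{K} = 1 + \frac{0}{K} = 1 + 0 = 1$)
$B{\left(G,Y \right)} = 3$ ($B{\left(G,Y \right)} = 4 - 1 = 3$)
$329 - B{\left(1^{2},12 \right)} = 329 - 3 = 326$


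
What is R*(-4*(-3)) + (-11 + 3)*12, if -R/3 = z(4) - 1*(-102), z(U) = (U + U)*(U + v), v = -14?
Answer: -888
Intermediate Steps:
z(U) = 2*U*(-14 + U) (z(U) = (U + U)*(U - 14) = (2*U)*(-14 + U) = 2*U*(-14 + U))
R = -66 (R = -3*(2*4*(-14 + 4) - 1*(-102)) = -3*(2*4*(-10) + 102) = -3*(-80 + 102) = -3*22 = -66)
R*(-4*(-3)) + (-11 + 3)*12 = -(-264)*(-3) + (-11 + 3)*12 = -66*12 - 8*12 = -792 - 96 = -888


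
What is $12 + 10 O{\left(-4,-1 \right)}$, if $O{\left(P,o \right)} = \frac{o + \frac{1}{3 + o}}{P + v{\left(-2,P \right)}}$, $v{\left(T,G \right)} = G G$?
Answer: $\frac{139}{12} \approx 11.583$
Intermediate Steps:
$v{\left(T,G \right)} = G^{2}$
$O{\left(P,o \right)} = \frac{o + \frac{1}{3 + o}}{P + P^{2}}$
$12 + 10 O{\left(-4,-1 \right)} = 12 + 10 \frac{1 + \left(-1\right)^{2} + 3 \left(-1\right)}{\left(-4\right) \left(3 - 1 + 3 \left(-4\right) - -4\right)} = 12 + 10 \left(- \frac{1 + 1 - 3}{4 \left(3 - 1 - 12 + 4\right)}\right) = 12 + 10 \left(\left(- \frac{1}{4}\right) \frac{1}{-6} \left(-1\right)\right) = 12 + 10 \left(\left(- \frac{1}{4}\right) \left(- \frac{1}{6}\right) \left(-1\right)\right) = 12 + 10 \left(- \frac{1}{24}\right) = 12 - \frac{5}{12} = \frac{139}{12}$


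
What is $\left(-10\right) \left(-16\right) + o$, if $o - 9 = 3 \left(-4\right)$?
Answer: $157$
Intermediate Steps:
$o = -3$ ($o = 9 + 3 \left(-4\right) = 9 - 12 = -3$)
$\left(-10\right) \left(-16\right) + o = \left(-10\right) \left(-16\right) - 3 = 160 - 3 = 157$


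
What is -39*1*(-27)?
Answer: 1053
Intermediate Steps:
-39*1*(-27) = -39*(-27) = 1053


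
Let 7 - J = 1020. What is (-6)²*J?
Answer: -36468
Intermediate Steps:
J = -1013 (J = 7 - 1*1020 = 7 - 1020 = -1013)
(-6)²*J = (-6)²*(-1013) = 36*(-1013) = -36468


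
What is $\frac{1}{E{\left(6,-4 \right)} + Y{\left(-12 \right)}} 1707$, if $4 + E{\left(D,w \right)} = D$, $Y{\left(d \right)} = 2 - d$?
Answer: $\frac{1707}{16} \approx 106.69$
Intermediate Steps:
$E{\left(D,w \right)} = -4 + D$
$\frac{1}{E{\left(6,-4 \right)} + Y{\left(-12 \right)}} 1707 = \frac{1}{\left(-4 + 6\right) + \left(2 - -12\right)} 1707 = \frac{1}{2 + \left(2 + 12\right)} 1707 = \frac{1}{2 + 14} \cdot 1707 = \frac{1}{16} \cdot 1707 = \frac{1707}{16}$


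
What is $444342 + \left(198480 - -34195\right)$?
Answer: $677017$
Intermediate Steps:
$444342 + \left(198480 - -34195\right) = 444342 + \left(198480 + 34195\right) = 444342 + 232675 = 677017$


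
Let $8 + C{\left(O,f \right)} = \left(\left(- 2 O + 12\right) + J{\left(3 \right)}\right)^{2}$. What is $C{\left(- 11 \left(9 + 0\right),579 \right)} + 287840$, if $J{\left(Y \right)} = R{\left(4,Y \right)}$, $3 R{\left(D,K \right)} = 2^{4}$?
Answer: $\frac{3007804}{9} \approx 3.342 \cdot 10^{5}$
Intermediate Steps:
$R{\left(D,K \right)} = \frac{16}{3}$ ($R{\left(D,K \right)} = \frac{2^{4}}{3} = \frac{1}{3} \cdot 16 = \frac{16}{3}$)
$J{\left(Y \right)} = \frac{16}{3}$
$C{\left(O,f \right)} = -8 + \left(\frac{52}{3} - 2 O\right)^{2}$ ($C{\left(O,f \right)} = -8 + \left(\left(- 2 O + 12\right) + \frac{16}{3}\right)^{2} = -8 + \left(\left(12 - 2 O\right) + \frac{16}{3}\right)^{2} = -8 + \left(\frac{52}{3} - 2 O\right)^{2}$)
$C{\left(- 11 \left(9 + 0\right),579 \right)} + 287840 = \left(-8 + \frac{4 \left(26 - 3 \left(- 11 \left(9 + 0\right)\right)\right)^{2}}{9}\right) + 287840 = \left(-8 + \frac{4 \left(26 - 3 \left(\left(-11\right) 9\right)\right)^{2}}{9}\right) + 287840 = \left(-8 + \frac{4 \left(26 - -297\right)^{2}}{9}\right) + 287840 = \left(-8 + \frac{4 \left(26 + 297\right)^{2}}{9}\right) + 287840 = \left(-8 + \frac{4 \cdot 323^{2}}{9}\right) + 287840 = \left(-8 + \frac{4}{9} \cdot 104329\right) + 287840 = \left(-8 + \frac{417316}{9}\right) + 287840 = \frac{417244}{9} + 287840 = \frac{3007804}{9}$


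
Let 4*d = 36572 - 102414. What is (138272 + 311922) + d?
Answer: 867467/2 ≈ 4.3373e+5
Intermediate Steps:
d = -32921/2 (d = (36572 - 102414)/4 = (¼)*(-65842) = -32921/2 ≈ -16461.)
(138272 + 311922) + d = (138272 + 311922) - 32921/2 = 450194 - 32921/2 = 867467/2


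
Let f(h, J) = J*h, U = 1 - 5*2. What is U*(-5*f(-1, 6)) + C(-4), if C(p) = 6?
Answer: -264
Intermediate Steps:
U = -9 (U = 1 - 10 = -9)
U*(-5*f(-1, 6)) + C(-4) = -(-45)*6*(-1) + 6 = -(-45)*(-6) + 6 = -9*30 + 6 = -270 + 6 = -264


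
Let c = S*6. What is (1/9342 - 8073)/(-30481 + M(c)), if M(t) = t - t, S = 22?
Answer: 75417965/284753502 ≈ 0.26485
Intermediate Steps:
c = 132 (c = 22*6 = 132)
M(t) = 0
(1/9342 - 8073)/(-30481 + M(c)) = (1/9342 - 8073)/(-30481 + 0) = (1/9342 - 8073)/(-30481) = -75417965/9342*(-1/30481) = 75417965/284753502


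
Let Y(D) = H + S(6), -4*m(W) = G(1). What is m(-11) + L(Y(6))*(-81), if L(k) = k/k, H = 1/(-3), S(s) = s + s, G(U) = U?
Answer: -325/4 ≈ -81.250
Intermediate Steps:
S(s) = 2*s
H = -⅓ ≈ -0.33333
m(W) = -¼ (m(W) = -¼*1 = -¼)
Y(D) = 35/3 (Y(D) = -⅓ + 2*6 = -⅓ + 12 = 35/3)
L(k) = 1
m(-11) + L(Y(6))*(-81) = -¼ + 1*(-81) = -¼ - 81 = -325/4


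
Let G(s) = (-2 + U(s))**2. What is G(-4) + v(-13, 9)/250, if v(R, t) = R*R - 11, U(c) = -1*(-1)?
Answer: 204/125 ≈ 1.6320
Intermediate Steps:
U(c) = 1
v(R, t) = -11 + R**2 (v(R, t) = R**2 - 11 = -11 + R**2)
G(s) = 1 (G(s) = (-2 + 1)**2 = (-1)**2 = 1)
G(-4) + v(-13, 9)/250 = 1 + (-11 + (-13)**2)/250 = 1 + (-11 + 169)*(1/250) = 1 + 158*(1/250) = 1 + 79/125 = 204/125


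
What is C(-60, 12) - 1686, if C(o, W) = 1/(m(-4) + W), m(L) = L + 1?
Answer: -15173/9 ≈ -1685.9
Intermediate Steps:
m(L) = 1 + L
C(o, W) = 1/(-3 + W) (C(o, W) = 1/((1 - 4) + W) = 1/(-3 + W))
C(-60, 12) - 1686 = 1/(-3 + 12) - 1686 = 1/9 - 1686 = ⅑ - 1686 = -15173/9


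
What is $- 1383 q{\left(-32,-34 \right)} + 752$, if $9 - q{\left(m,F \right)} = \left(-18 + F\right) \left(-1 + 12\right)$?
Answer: $-802771$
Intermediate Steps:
$q{\left(m,F \right)} = 207 - 11 F$ ($q{\left(m,F \right)} = 9 - \left(-18 + F\right) \left(-1 + 12\right) = 9 - \left(-18 + F\right) 11 = 9 - \left(-198 + 11 F\right) = 207 - 11 F$)
$- 1383 q{\left(-32,-34 \right)} + 752 = - 1383 \left(207 - -374\right) + 752 = - 1383 \left(207 + 374\right) + 752 = \left(-1383\right) 581 + 752 = -803523 + 752 = -802771$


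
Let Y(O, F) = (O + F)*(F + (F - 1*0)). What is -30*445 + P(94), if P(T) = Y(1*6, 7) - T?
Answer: -13262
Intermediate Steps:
Y(O, F) = 2*F*(F + O) (Y(O, F) = (F + O)*(F + (F + 0)) = (F + O)*(F + F) = (F + O)*(2*F) = 2*F*(F + O))
P(T) = 182 - T (P(T) = 2*7*(7 + 1*6) - T = 2*7*(7 + 6) - T = 2*7*13 - T = 182 - T)
-30*445 + P(94) = -30*445 + (182 - 1*94) = -13350 + (182 - 94) = -13350 + 88 = -13262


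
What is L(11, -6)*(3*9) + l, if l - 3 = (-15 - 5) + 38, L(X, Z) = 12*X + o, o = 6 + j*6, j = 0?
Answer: 3747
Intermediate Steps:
o = 6 (o = 6 + 0*6 = 6 + 0 = 6)
L(X, Z) = 6 + 12*X (L(X, Z) = 12*X + 6 = 6 + 12*X)
l = 21 (l = 3 + ((-15 - 5) + 38) = 3 + (-20 + 38) = 3 + 18 = 21)
L(11, -6)*(3*9) + l = (6 + 12*11)*(3*9) + 21 = (6 + 132)*27 + 21 = 138*27 + 21 = 3726 + 21 = 3747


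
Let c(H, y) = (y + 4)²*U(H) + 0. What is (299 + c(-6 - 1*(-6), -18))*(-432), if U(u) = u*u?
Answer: -129168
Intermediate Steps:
U(u) = u²
c(H, y) = H²*(4 + y)² (c(H, y) = (y + 4)²*H² + 0 = (4 + y)²*H² + 0 = H²*(4 + y)² + 0 = H²*(4 + y)²)
(299 + c(-6 - 1*(-6), -18))*(-432) = (299 + (-6 - 1*(-6))²*(4 - 18)²)*(-432) = (299 + (-6 + 6)²*(-14)²)*(-432) = (299 + 0²*196)*(-432) = (299 + 0*196)*(-432) = (299 + 0)*(-432) = 299*(-432) = -129168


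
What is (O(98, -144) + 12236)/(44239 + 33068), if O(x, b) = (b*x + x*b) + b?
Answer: -16132/77307 ≈ -0.20867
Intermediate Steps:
O(x, b) = b + 2*b*x (O(x, b) = (b*x + b*x) + b = 2*b*x + b = b + 2*b*x)
(O(98, -144) + 12236)/(44239 + 33068) = (-144*(1 + 2*98) + 12236)/(44239 + 33068) = (-144*(1 + 196) + 12236)/77307 = (-144*197 + 12236)*(1/77307) = (-28368 + 12236)*(1/77307) = -16132*1/77307 = -16132/77307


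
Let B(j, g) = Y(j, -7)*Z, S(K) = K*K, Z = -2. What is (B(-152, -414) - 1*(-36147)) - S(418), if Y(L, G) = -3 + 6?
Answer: -138583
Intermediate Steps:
Y(L, G) = 3
S(K) = K²
B(j, g) = -6 (B(j, g) = 3*(-2) = -6)
(B(-152, -414) - 1*(-36147)) - S(418) = (-6 - 1*(-36147)) - 1*418² = (-6 + 36147) - 1*174724 = 36141 - 174724 = -138583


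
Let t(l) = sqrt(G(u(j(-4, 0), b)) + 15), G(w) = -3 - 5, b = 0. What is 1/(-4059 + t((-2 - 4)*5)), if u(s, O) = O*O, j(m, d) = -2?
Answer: -4059/16475474 - sqrt(7)/16475474 ≈ -0.00024653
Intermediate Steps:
u(s, O) = O**2
G(w) = -8
t(l) = sqrt(7) (t(l) = sqrt(-8 + 15) = sqrt(7))
1/(-4059 + t((-2 - 4)*5)) = 1/(-4059 + sqrt(7))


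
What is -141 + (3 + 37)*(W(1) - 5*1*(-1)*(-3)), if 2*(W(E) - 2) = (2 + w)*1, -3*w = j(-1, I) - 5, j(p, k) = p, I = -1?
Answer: -581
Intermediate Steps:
w = 2 (w = -(-1 - 5)/3 = -⅓*(-6) = 2)
W(E) = 4 (W(E) = 2 + ((2 + 2)*1)/2 = 2 + (4*1)/2 = 2 + (½)*4 = 2 + 2 = 4)
-141 + (3 + 37)*(W(1) - 5*1*(-1)*(-3)) = -141 + (3 + 37)*(4 - 5*1*(-1)*(-3)) = -141 + 40*(4 - (-5)*(-3)) = -141 + 40*(4 - 5*3) = -141 + 40*(4 - 15) = -141 + 40*(-11) = -141 - 440 = -581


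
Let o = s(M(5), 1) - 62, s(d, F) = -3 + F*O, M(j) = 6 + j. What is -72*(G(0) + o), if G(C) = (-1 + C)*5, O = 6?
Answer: 4608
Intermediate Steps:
G(C) = -5 + 5*C
s(d, F) = -3 + 6*F (s(d, F) = -3 + F*6 = -3 + 6*F)
o = -59 (o = (-3 + 6*1) - 62 = (-3 + 6) - 62 = 3 - 62 = -59)
-72*(G(0) + o) = -72*((-5 + 5*0) - 59) = -72*((-5 + 0) - 59) = -72*(-5 - 59) = -72*(-64) = 4608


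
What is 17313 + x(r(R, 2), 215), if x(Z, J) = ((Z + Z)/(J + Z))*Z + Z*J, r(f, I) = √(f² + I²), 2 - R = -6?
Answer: 799145381/46157 + 19847238*√17/46157 ≈ 19087.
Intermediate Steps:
R = 8 (R = 2 - 1*(-6) = 2 + 6 = 8)
r(f, I) = √(I² + f²)
x(Z, J) = J*Z + 2*Z²/(J + Z) (x(Z, J) = ((2*Z)/(J + Z))*Z + J*Z = (2*Z/(J + Z))*Z + J*Z = 2*Z²/(J + Z) + J*Z = J*Z + 2*Z²/(J + Z))
17313 + x(r(R, 2), 215) = 17313 + √(2² + 8²)*(215² + 2*√(2² + 8²) + 215*√(2² + 8²))/(215 + √(2² + 8²)) = 17313 + √(4 + 64)*(46225 + 2*√(4 + 64) + 215*√(4 + 64))/(215 + √(4 + 64)) = 17313 + √68*(46225 + 2*√68 + 215*√68)/(215 + √68) = 17313 + (2*√17)*(46225 + 2*(2*√17) + 215*(2*√17))/(215 + 2*√17) = 17313 + (2*√17)*(46225 + 4*√17 + 430*√17)/(215 + 2*√17) = 17313 + (2*√17)*(46225 + 434*√17)/(215 + 2*√17) = 17313 + 2*√17*(46225 + 434*√17)/(215 + 2*√17)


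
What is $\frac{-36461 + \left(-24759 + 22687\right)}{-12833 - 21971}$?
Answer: $\frac{31}{28} \approx 1.1071$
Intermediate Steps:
$\frac{-36461 + \left(-24759 + 22687\right)}{-12833 - 21971} = \frac{-36461 - 2072}{-34804} = \left(-38533\right) \left(- \frac{1}{34804}\right) = \frac{31}{28}$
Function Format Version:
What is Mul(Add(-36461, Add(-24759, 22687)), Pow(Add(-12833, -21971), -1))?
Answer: Rational(31, 28) ≈ 1.1071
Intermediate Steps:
Mul(Add(-36461, Add(-24759, 22687)), Pow(Add(-12833, -21971), -1)) = Mul(Add(-36461, -2072), Pow(-34804, -1)) = Mul(-38533, Rational(-1, 34804)) = Rational(31, 28)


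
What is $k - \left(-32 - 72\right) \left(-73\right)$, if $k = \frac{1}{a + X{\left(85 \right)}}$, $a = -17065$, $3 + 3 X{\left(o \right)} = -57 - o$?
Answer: $- \frac{389773283}{51340} \approx -7592.0$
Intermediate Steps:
$X{\left(o \right)} = -20 - \frac{o}{3}$ ($X{\left(o \right)} = -1 + \frac{-57 - o}{3} = -1 - \left(19 + \frac{o}{3}\right) = -20 - \frac{o}{3}$)
$k = - \frac{3}{51340}$ ($k = \frac{1}{-17065 - \frac{145}{3}} = \frac{1}{- \frac{51340}{3}} = - \frac{3}{51340} \approx -5.8434 \cdot 10^{-5}$)
$k - \left(-32 - 72\right) \left(-73\right) = - \frac{3}{51340} - \left(-32 - 72\right) \left(-73\right) = - \frac{3}{51340} - \left(-104\right) \left(-73\right) = - \frac{3}{51340} - 7592 = - \frac{389773283}{51340}$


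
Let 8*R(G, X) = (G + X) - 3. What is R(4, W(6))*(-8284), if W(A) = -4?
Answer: 6213/2 ≈ 3106.5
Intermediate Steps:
R(G, X) = -3/8 + G/8 + X/8 (R(G, X) = ((G + X) - 3)/8 = (-3 + G + X)/8 = -3/8 + G/8 + X/8)
R(4, W(6))*(-8284) = (-3/8 + (⅛)*4 + (⅛)*(-4))*(-8284) = (-3/8 + ½ - ½)*(-8284) = -3/8*(-8284) = 6213/2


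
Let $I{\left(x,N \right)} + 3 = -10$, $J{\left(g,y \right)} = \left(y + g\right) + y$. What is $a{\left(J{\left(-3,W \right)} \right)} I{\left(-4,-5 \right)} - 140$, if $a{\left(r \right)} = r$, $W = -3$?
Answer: $-23$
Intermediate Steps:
$J{\left(g,y \right)} = g + 2 y$ ($J{\left(g,y \right)} = \left(g + y\right) + y = g + 2 y$)
$I{\left(x,N \right)} = -13$ ($I{\left(x,N \right)} = -3 - 10 = -13$)
$a{\left(J{\left(-3,W \right)} \right)} I{\left(-4,-5 \right)} - 140 = \left(-3 + 2 \left(-3\right)\right) \left(-13\right) - 140 = \left(-3 - 6\right) \left(-13\right) - 140 = \left(-9\right) \left(-13\right) - 140 = 117 - 140 = -23$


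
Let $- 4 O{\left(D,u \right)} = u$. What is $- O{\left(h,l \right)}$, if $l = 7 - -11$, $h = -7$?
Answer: $\frac{9}{2} \approx 4.5$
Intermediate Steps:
$l = 18$ ($l = 7 + 11 = 18$)
$O{\left(D,u \right)} = - \frac{u}{4}$
$- O{\left(h,l \right)} = - \frac{\left(-1\right) 18}{4} = \left(-1\right) \left(- \frac{9}{2}\right) = \frac{9}{2}$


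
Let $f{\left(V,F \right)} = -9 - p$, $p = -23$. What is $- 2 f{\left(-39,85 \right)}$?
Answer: $-28$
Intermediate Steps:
$f{\left(V,F \right)} = 14$ ($f{\left(V,F \right)} = -9 - -23 = -9 + 23 = 14$)
$- 2 f{\left(-39,85 \right)} = \left(-2\right) 14 = -28$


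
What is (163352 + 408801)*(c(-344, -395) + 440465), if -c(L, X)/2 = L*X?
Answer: 96525071865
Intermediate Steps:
c(L, X) = -2*L*X
(163352 + 408801)*(c(-344, -395) + 440465) = (163352 + 408801)*(-2*(-344)*(-395) + 440465) = 572153*(-271760 + 440465) = 572153*168705 = 96525071865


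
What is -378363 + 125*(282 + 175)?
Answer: -321238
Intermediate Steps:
-378363 + 125*(282 + 175) = -378363 + 125*457 = -378363 + 57125 = -321238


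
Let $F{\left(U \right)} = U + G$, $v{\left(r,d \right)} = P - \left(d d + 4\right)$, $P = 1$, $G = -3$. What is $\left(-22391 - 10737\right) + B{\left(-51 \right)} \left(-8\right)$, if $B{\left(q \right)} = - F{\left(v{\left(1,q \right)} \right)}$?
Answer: $-53984$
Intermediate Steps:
$v{\left(r,d \right)} = -3 - d^{2}$ ($v{\left(r,d \right)} = 1 - \left(d d + 4\right) = 1 - \left(d^{2} + 4\right) = 1 - \left(4 + d^{2}\right) = -3 - d^{2}$)
$F{\left(U \right)} = -3 + U$ ($F{\left(U \right)} = U - 3 = -3 + U$)
$B{\left(q \right)} = 6 + q^{2}$ ($B{\left(q \right)} = - (-3 - \left(3 + q^{2}\right)) = - (-6 - q^{2}) = 6 + q^{2}$)
$\left(-22391 - 10737\right) + B{\left(-51 \right)} \left(-8\right) = \left(-22391 - 10737\right) + \left(6 + \left(-51\right)^{2}\right) \left(-8\right) = -33128 + \left(6 + 2601\right) \left(-8\right) = -33128 + 2607 \left(-8\right) = -33128 - 20856 = -53984$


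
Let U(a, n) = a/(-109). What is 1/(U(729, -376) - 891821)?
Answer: -109/97209218 ≈ -1.1213e-6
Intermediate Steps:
U(a, n) = -a/109 (U(a, n) = a*(-1/109) = -a/109)
1/(U(729, -376) - 891821) = 1/(-1/109*729 - 891821) = 1/(-729/109 - 891821) = 1/(-97209218/109) = -109/97209218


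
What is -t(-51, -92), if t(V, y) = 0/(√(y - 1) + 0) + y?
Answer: 92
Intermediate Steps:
t(V, y) = y (t(V, y) = 0/(√(-1 + y) + 0) + y = 0/√(-1 + y) + y = 0 + y = y)
-t(-51, -92) = -1*(-92) = 92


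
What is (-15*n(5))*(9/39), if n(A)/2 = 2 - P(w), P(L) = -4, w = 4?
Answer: -540/13 ≈ -41.538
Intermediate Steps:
n(A) = 12 (n(A) = 2*(2 - 1*(-4)) = 2*(2 + 4) = 2*6 = 12)
(-15*n(5))*(9/39) = (-15*12)*(9/39) = -1620/39 = -180*3/13 = -540/13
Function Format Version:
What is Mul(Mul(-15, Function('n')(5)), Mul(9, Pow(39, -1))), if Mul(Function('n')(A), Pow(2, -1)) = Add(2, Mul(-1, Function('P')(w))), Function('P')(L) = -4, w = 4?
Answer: Rational(-540, 13) ≈ -41.538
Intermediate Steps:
Function('n')(A) = 12 (Function('n')(A) = Mul(2, Add(2, Mul(-1, -4))) = Mul(2, Add(2, 4)) = Mul(2, 6) = 12)
Mul(Mul(-15, Function('n')(5)), Mul(9, Pow(39, -1))) = Mul(Mul(-15, 12), Mul(9, Pow(39, -1))) = Mul(-180, Mul(9, Rational(1, 39))) = Mul(-180, Rational(3, 13)) = Rational(-540, 13)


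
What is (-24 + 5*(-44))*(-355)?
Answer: 86620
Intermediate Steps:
(-24 + 5*(-44))*(-355) = (-24 - 220)*(-355) = -244*(-355) = 86620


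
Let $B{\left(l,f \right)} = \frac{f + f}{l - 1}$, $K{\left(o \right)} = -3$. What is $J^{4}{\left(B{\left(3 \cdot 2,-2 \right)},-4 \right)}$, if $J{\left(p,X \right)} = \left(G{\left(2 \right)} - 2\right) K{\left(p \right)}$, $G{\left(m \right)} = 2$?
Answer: $0$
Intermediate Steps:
$B{\left(l,f \right)} = \frac{2 f}{-1 + l}$
$J{\left(p,X \right)} = 0$ ($J{\left(p,X \right)} = \left(2 - 2\right) \left(-3\right) = 0 \left(-3\right) = 0$)
$J^{4}{\left(B{\left(3 \cdot 2,-2 \right)},-4 \right)} = 0^{4} = 0$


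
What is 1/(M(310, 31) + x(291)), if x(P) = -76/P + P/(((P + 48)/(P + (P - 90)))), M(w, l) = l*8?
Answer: 32883/22034080 ≈ 0.0014924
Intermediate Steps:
M(w, l) = 8*l
x(P) = -76/P + P*(-90 + 2*P)/(48 + P) (x(P) = -76/P + P/(((48 + P)/(P + (-90 + P)))) = -76/P + P/(((48 + P)/(-90 + 2*P))) = -76/P + P*((-90 + 2*P)/(48 + P)) = -76/P + P*(-90 + 2*P)/(48 + P))
1/(M(310, 31) + x(291)) = 1/(8*31 + 2*(-1824 + 291³ - 45*291² - 38*291)/(291*(48 + 291))) = 1/(248 + 2*(1/291)*(-1824 + 24642171 - 45*84681 - 11058)/339) = 1/(248 + 2*(1/291)*(1/339)*(-1824 + 24642171 - 3810645 - 11058)) = 1/(248 + 2*(1/291)*(1/339)*20818644) = 1/(248 + 13879096/32883) = 1/(22034080/32883) = 32883/22034080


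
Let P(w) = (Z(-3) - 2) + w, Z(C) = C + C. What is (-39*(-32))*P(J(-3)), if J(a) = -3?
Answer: -13728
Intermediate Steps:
Z(C) = 2*C
P(w) = -8 + w (P(w) = (2*(-3) - 2) + w = (-6 - 2) + w = -8 + w)
(-39*(-32))*P(J(-3)) = (-39*(-32))*(-8 - 3) = 1248*(-11) = -13728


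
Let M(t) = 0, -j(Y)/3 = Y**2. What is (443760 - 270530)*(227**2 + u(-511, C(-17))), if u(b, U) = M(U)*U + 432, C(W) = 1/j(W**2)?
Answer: 9001204030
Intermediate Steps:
j(Y) = -3*Y**2
C(W) = -1/(3*W**4) (C(W) = 1/(-3*W**4) = -1/(3*W**4))
u(b, U) = 432 (u(b, U) = 0*U + 432 = 0 + 432 = 432)
(443760 - 270530)*(227**2 + u(-511, C(-17))) = (443760 - 270530)*(227**2 + 432) = 173230*(51529 + 432) = 173230*51961 = 9001204030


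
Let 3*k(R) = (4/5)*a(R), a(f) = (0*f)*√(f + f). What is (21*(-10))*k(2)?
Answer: 0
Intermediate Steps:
a(f) = 0 (a(f) = 0*√(2*f) = 0*(√2*√f) = 0)
k(R) = 0 (k(R) = ((4/5)*0)/3 = ((4*(⅕))*0)/3 = ((⅘)*0)/3 = (⅓)*0 = 0)
(21*(-10))*k(2) = (21*(-10))*0 = -210*0 = 0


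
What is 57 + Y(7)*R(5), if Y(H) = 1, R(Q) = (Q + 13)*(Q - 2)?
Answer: 111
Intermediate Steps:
R(Q) = (-2 + Q)*(13 + Q) (R(Q) = (13 + Q)*(-2 + Q) = (-2 + Q)*(13 + Q))
57 + Y(7)*R(5) = 57 + 1*(-26 + 5**2 + 11*5) = 57 + 1*(-26 + 25 + 55) = 57 + 1*54 = 57 + 54 = 111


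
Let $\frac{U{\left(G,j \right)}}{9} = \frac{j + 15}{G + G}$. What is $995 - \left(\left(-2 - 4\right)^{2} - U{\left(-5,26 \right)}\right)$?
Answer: $\frac{9221}{10} \approx 922.1$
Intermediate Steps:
$U{\left(G,j \right)} = \frac{9 \left(15 + j\right)}{2 G}$ ($U{\left(G,j \right)} = 9 \frac{j + 15}{G + G} = 9 \frac{15 + j}{2 G} = \frac{9 \left(15 + j\right)}{2 G}$)
$995 - \left(\left(-2 - 4\right)^{2} - U{\left(-5,26 \right)}\right) = 995 - \left(\left(-2 - 4\right)^{2} - \frac{9 \left(15 + 26\right)}{2 \left(-5\right)}\right) = 995 - \left(\left(-6\right)^{2} - \frac{9}{2} \left(- \frac{1}{5}\right) 41\right) = 995 - \left(36 - - \frac{369}{10}\right) = 995 - \left(36 + \frac{369}{10}\right) = 995 - \frac{729}{10} = \frac{9221}{10}$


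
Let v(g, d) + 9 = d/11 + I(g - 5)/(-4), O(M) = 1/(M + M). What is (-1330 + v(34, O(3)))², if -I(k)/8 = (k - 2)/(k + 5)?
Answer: 2251677312481/1258884 ≈ 1.7886e+6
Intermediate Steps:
I(k) = -8*(-2 + k)/(5 + k) (I(k) = -8*(k - 2)/(k + 5) = -8*(-2 + k)/(5 + k))
O(M) = 1/(2*M)
v(g, d) = -9 + d/11 - 2*(7 - g)/g (v(g, d) = -9 + (d/11 + (8*(2 - (g - 5))/(5 + (g - 5)))/(-4)) = -9 + (d*(1/11) + (8*(2 - (-5 + g))/(5 + (-5 + g)))*(-¼)) = -9 + (d/11 + (8*(2 + (5 - g))/g)*(-¼)) = -9 + (d/11 + (8*(7 - g)/g)*(-¼)) = -9 + (d/11 - 2*(7 - g)/g) = -9 + d/11 - 2*(7 - g)/g)
(-1330 + v(34, O(3)))² = (-1330 + (-7 - 14/34 + ((½)/3)/11))² = (-1330 + (-7 - 14*1/34 + ((½)*(⅓))/11))² = (-1330 + (-7 - 7/17 + (1/11)*(⅙)))² = (-1330 + (-7 - 7/17 + 1/66))² = (-1330 - 8299/1122)² = (-1500559/1122)² = 2251677312481/1258884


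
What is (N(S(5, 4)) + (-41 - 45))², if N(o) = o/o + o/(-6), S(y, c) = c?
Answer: 66049/9 ≈ 7338.8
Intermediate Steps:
N(o) = 1 - o/6 (N(o) = 1 + o*(-⅙) = 1 - o/6)
(N(S(5, 4)) + (-41 - 45))² = ((1 - ⅙*4) + (-41 - 45))² = ((1 - ⅔) - 86)² = (⅓ - 86)² = (-257/3)² = 66049/9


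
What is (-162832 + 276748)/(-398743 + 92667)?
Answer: -28479/76519 ≈ -0.37218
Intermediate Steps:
(-162832 + 276748)/(-398743 + 92667) = 113916/(-306076) = 113916*(-1/306076) = -28479/76519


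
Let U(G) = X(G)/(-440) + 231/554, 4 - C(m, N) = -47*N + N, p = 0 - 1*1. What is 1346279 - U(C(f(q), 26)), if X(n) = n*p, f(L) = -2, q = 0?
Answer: 8204205065/6094 ≈ 1.3463e+6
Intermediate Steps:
p = -1 (p = 0 - 1 = -1)
X(n) = -n (X(n) = n*(-1) = -n)
C(m, N) = 4 + 46*N (C(m, N) = 4 - (-47*N + N) = 4 - (-46)*N = 4 + 46*N)
U(G) = 231/554 + G/440 (U(G) = -G/(-440) + 231/554 = -G*(-1/440) + 231*(1/554) = G/440 + 231/554 = 231/554 + G/440)
1346279 - U(C(f(q), 26)) = 1346279 - (231/554 + (4 + 46*26)/440) = 1346279 - (231/554 + (4 + 1196)/440) = 1346279 - (231/554 + (1/440)*1200) = 1346279 - (231/554 + 30/11) = 1346279 - 1*19161/6094 = 1346279 - 19161/6094 = 8204205065/6094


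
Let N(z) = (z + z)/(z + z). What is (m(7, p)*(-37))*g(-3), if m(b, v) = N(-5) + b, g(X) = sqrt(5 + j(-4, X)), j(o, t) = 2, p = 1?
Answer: -296*sqrt(7) ≈ -783.14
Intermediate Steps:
N(z) = 1 (N(z) = (2*z)/((2*z)) = (2*z)*(1/(2*z)) = 1)
g(X) = sqrt(7) (g(X) = sqrt(5 + 2) = sqrt(7))
m(b, v) = 1 + b
(m(7, p)*(-37))*g(-3) = ((1 + 7)*(-37))*sqrt(7) = (8*(-37))*sqrt(7) = -296*sqrt(7)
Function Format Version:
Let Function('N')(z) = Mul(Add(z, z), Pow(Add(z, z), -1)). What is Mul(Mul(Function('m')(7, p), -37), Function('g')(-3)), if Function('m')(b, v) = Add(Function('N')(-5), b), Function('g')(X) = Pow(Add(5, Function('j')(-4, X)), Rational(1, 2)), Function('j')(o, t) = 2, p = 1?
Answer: Mul(-296, Pow(7, Rational(1, 2))) ≈ -783.14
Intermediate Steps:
Function('N')(z) = 1 (Function('N')(z) = Mul(Mul(2, z), Pow(Mul(2, z), -1)) = Mul(Mul(2, z), Mul(Rational(1, 2), Pow(z, -1))) = 1)
Function('g')(X) = Pow(7, Rational(1, 2)) (Function('g')(X) = Pow(Add(5, 2), Rational(1, 2)) = Pow(7, Rational(1, 2)))
Function('m')(b, v) = Add(1, b)
Mul(Mul(Function('m')(7, p), -37), Function('g')(-3)) = Mul(Mul(Add(1, 7), -37), Pow(7, Rational(1, 2))) = Mul(Mul(8, -37), Pow(7, Rational(1, 2))) = Mul(-296, Pow(7, Rational(1, 2)))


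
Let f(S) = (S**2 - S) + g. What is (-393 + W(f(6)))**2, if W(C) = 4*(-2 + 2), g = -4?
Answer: 154449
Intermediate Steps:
f(S) = -4 + S**2 - S (f(S) = (S**2 - S) - 4 = -4 + S**2 - S)
W(C) = 0 (W(C) = 4*0 = 0)
(-393 + W(f(6)))**2 = (-393 + 0)**2 = (-393)**2 = 154449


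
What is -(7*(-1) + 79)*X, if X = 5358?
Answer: -385776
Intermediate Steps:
-(7*(-1) + 79)*X = -(7*(-1) + 79)*5358 = -(-7 + 79)*5358 = -72*5358 = -1*385776 = -385776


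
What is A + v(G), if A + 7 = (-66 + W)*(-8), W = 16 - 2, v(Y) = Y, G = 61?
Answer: 470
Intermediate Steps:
W = 14
A = 409 (A = -7 + (-66 + 14)*(-8) = -7 - 52*(-8) = -7 + 416 = 409)
A + v(G) = 409 + 61 = 470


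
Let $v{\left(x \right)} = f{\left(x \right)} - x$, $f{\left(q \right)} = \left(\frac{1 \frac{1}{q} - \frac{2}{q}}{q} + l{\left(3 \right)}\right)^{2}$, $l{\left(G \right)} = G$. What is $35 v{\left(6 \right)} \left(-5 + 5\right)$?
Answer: $0$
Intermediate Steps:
$f{\left(q \right)} = \left(3 - \frac{1}{q^{2}}\right)^{2}$ ($f{\left(q \right)} = \left(\frac{1 \frac{1}{q} - \frac{2}{q}}{q} + 3\right)^{2} = \left(\frac{\frac{1}{q} - \frac{2}{q}}{q} + 3\right)^{2} = \left(\frac{\left(-1\right) \frac{1}{q}}{q} + 3\right)^{2} = \left(- \frac{1}{q^{2}} + 3\right)^{2} = \left(3 - \frac{1}{q^{2}}\right)^{2}$)
$v{\left(x \right)} = - x + \frac{\left(-1 + 3 x^{2}\right)^{2}}{x^{4}}$ ($v{\left(x \right)} = \frac{\left(-1 + 3 x^{2}\right)^{2}}{x^{4}} - x = - x + \frac{\left(-1 + 3 x^{2}\right)^{2}}{x^{4}}$)
$35 v{\left(6 \right)} \left(-5 + 5\right) = 35 \left(\left(-1\right) 6 + \frac{\left(-1 + 3 \cdot 6^{2}\right)^{2}}{1296}\right) \left(-5 + 5\right) = 35 \left(-6 + \frac{\left(-1 + 3 \cdot 36\right)^{2}}{1296}\right) 0 = 35 \left(-6 + \frac{\left(-1 + 108\right)^{2}}{1296}\right) 0 = 35 \left(-6 + \frac{107^{2}}{1296}\right) 0 = 35 \left(-6 + \frac{1}{1296} \cdot 11449\right) 0 = 35 \left(-6 + \frac{11449}{1296}\right) 0 = 35 \cdot \frac{3673}{1296} \cdot 0 = 35 \cdot 0 = 0$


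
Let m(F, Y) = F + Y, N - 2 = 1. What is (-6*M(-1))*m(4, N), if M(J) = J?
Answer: 42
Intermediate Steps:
N = 3 (N = 2 + 1 = 3)
(-6*M(-1))*m(4, N) = (-6*(-1))*(4 + 3) = 6*7 = 42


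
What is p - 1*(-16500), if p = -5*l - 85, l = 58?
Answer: 16125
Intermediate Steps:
p = -375 (p = -5*58 - 85 = -290 - 85 = -375)
p - 1*(-16500) = -375 - 1*(-16500) = -375 + 16500 = 16125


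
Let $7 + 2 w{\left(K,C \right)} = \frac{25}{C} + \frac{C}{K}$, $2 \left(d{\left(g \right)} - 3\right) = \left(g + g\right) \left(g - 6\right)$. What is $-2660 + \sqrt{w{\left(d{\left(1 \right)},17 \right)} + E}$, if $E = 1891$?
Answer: $-2660 + \frac{\sqrt{2177887}}{34} \approx -2616.6$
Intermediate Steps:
$d{\left(g \right)} = 3 + g \left(-6 + g\right)$ ($d{\left(g \right)} = 3 + \frac{\left(g + g\right) \left(g - 6\right)}{2} = 3 + \frac{2 g \left(-6 + g\right)}{2} = 3 + g \left(-6 + g\right)$)
$w{\left(K,C \right)} = - \frac{7}{2} + \frac{25}{2 C} + \frac{C}{2 K}$ ($w{\left(K,C \right)} = - \frac{7}{2} + \frac{\frac{25}{C} + \frac{C}{K}}{2} = - \frac{7}{2} + \left(\frac{25}{2 C} + \frac{C}{2 K}\right) = - \frac{7}{2} + \frac{25}{2 C} + \frac{C}{2 K}$)
$-2660 + \sqrt{w{\left(d{\left(1 \right)},17 \right)} + E} = -2660 + \sqrt{\left(- \frac{7}{2} + \frac{25}{2 \cdot 17} + \frac{1}{2} \cdot 17 \frac{1}{3 + 1^{2} - 6}\right) + 1891} = -2660 + \sqrt{\left(- \frac{7}{2} + \frac{25}{2} \cdot \frac{1}{17} + \frac{1}{2} \cdot 17 \frac{1}{3 + 1 - 6}\right) + 1891} = -2660 + \sqrt{\left(- \frac{7}{2} + \frac{25}{34} + \frac{1}{2} \cdot 17 \frac{1}{-2}\right) + 1891} = -2660 + \sqrt{\left(- \frac{7}{2} + \frac{25}{34} + \frac{1}{2} \cdot 17 \left(- \frac{1}{2}\right)\right) + 1891} = -2660 + \sqrt{\left(- \frac{7}{2} + \frac{25}{34} - \frac{17}{4}\right) + 1891} = -2660 + \sqrt{- \frac{477}{68} + 1891} = -2660 + \sqrt{\frac{128111}{68}} = -2660 + \frac{\sqrt{2177887}}{34}$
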